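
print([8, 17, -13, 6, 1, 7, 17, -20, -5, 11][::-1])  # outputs [11, -5, -20, 17, 7, 1, 6, -13, 17, 8]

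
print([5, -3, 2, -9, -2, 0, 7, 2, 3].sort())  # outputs None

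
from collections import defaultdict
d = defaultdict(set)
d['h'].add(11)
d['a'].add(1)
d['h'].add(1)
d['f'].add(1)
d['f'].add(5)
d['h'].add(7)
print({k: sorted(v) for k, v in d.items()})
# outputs {'h': [1, 7, 11], 'a': [1], 'f': [1, 5]}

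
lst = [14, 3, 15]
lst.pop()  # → 15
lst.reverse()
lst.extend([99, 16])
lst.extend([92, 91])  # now [3, 14, 99, 16, 92, 91]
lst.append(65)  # [3, 14, 99, 16, 92, 91, 65]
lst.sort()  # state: [3, 14, 16, 65, 91, 92, 99]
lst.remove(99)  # [3, 14, 16, 65, 91, 92]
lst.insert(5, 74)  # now [3, 14, 16, 65, 91, 74, 92]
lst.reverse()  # [92, 74, 91, 65, 16, 14, 3]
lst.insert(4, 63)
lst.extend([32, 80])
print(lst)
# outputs [92, 74, 91, 65, 63, 16, 14, 3, 32, 80]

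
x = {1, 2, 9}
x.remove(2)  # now {1, 9}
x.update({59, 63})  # {1, 9, 59, 63}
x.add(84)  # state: {1, 9, 59, 63, 84}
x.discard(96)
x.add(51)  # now {1, 9, 51, 59, 63, 84}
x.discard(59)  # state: {1, 9, 51, 63, 84}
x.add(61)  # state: {1, 9, 51, 61, 63, 84}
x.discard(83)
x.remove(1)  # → {9, 51, 61, 63, 84}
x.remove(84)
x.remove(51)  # {9, 61, 63}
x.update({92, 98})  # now {9, 61, 63, 92, 98}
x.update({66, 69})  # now {9, 61, 63, 66, 69, 92, 98}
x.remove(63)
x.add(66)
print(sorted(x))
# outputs [9, 61, 66, 69, 92, 98]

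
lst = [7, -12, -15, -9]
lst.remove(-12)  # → [7, -15, -9]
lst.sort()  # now [-15, -9, 7]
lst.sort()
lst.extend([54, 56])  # [-15, -9, 7, 54, 56]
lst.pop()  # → 56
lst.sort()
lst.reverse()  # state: [54, 7, -9, -15]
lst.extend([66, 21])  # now [54, 7, -9, -15, 66, 21]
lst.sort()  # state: [-15, -9, 7, 21, 54, 66]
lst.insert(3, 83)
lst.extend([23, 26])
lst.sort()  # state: [-15, -9, 7, 21, 23, 26, 54, 66, 83]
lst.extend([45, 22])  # [-15, -9, 7, 21, 23, 26, 54, 66, 83, 45, 22]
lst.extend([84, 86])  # [-15, -9, 7, 21, 23, 26, 54, 66, 83, 45, 22, 84, 86]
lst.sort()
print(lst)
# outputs [-15, -9, 7, 21, 22, 23, 26, 45, 54, 66, 83, 84, 86]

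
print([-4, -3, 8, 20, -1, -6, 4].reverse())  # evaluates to None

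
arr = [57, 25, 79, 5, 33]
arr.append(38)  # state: [57, 25, 79, 5, 33, 38]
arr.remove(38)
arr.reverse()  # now [33, 5, 79, 25, 57]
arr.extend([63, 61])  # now [33, 5, 79, 25, 57, 63, 61]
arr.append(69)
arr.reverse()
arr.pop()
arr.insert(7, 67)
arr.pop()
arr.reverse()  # [5, 79, 25, 57, 63, 61, 69]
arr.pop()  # 69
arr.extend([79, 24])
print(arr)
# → [5, 79, 25, 57, 63, 61, 79, 24]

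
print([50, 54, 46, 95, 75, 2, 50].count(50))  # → 2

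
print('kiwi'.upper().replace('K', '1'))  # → 1IWI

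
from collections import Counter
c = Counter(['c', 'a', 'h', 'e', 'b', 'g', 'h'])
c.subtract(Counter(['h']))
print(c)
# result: Counter({'c': 1, 'a': 1, 'h': 1, 'e': 1, 'b': 1, 'g': 1})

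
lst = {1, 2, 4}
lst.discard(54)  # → {1, 2, 4}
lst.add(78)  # {1, 2, 4, 78}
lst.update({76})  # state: {1, 2, 4, 76, 78}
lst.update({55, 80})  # {1, 2, 4, 55, 76, 78, 80}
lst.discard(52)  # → {1, 2, 4, 55, 76, 78, 80}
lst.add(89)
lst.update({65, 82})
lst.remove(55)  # {1, 2, 4, 65, 76, 78, 80, 82, 89}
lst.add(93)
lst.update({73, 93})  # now {1, 2, 4, 65, 73, 76, 78, 80, 82, 89, 93}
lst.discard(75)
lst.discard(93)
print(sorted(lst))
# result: [1, 2, 4, 65, 73, 76, 78, 80, 82, 89]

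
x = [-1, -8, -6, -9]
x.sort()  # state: [-9, -8, -6, -1]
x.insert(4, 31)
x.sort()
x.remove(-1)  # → [-9, -8, -6, 31]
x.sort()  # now [-9, -8, -6, 31]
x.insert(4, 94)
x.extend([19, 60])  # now [-9, -8, -6, 31, 94, 19, 60]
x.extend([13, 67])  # [-9, -8, -6, 31, 94, 19, 60, 13, 67]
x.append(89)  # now [-9, -8, -6, 31, 94, 19, 60, 13, 67, 89]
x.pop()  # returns 89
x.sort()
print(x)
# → [-9, -8, -6, 13, 19, 31, 60, 67, 94]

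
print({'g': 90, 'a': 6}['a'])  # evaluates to 6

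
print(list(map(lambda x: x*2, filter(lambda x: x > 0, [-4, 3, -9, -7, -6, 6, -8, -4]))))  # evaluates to [6, 12]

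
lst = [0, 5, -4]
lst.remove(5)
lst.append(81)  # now [0, -4, 81]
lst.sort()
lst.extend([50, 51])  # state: [-4, 0, 81, 50, 51]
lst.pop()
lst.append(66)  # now [-4, 0, 81, 50, 66]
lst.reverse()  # [66, 50, 81, 0, -4]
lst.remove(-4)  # [66, 50, 81, 0]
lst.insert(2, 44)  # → [66, 50, 44, 81, 0]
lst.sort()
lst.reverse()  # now [81, 66, 50, 44, 0]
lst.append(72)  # [81, 66, 50, 44, 0, 72]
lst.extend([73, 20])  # [81, 66, 50, 44, 0, 72, 73, 20]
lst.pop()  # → 20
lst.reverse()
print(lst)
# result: [73, 72, 0, 44, 50, 66, 81]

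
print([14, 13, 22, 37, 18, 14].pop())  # 14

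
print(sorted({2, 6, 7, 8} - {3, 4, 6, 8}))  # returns [2, 7]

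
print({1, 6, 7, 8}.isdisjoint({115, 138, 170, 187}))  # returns True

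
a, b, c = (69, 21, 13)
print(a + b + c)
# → 103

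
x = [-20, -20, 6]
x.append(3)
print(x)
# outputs [-20, -20, 6, 3]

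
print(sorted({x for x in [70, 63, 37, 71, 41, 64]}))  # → [37, 41, 63, 64, 70, 71]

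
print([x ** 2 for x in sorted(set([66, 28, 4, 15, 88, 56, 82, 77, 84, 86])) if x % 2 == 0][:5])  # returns [16, 784, 3136, 4356, 6724]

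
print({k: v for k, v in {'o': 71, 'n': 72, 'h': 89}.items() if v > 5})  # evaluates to {'o': 71, 'n': 72, 'h': 89}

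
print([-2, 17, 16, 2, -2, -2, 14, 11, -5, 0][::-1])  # [0, -5, 11, 14, -2, -2, 2, 16, 17, -2]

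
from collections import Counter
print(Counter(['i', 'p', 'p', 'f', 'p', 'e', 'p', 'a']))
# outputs Counter({'p': 4, 'i': 1, 'f': 1, 'e': 1, 'a': 1})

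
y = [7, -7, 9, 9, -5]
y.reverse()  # [-5, 9, 9, -7, 7]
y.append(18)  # [-5, 9, 9, -7, 7, 18]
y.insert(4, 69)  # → [-5, 9, 9, -7, 69, 7, 18]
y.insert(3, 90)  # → [-5, 9, 9, 90, -7, 69, 7, 18]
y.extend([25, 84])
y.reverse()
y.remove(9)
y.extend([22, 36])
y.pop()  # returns 36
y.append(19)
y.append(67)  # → [84, 25, 18, 7, 69, -7, 90, 9, -5, 22, 19, 67]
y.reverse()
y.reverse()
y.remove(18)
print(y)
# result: [84, 25, 7, 69, -7, 90, 9, -5, 22, 19, 67]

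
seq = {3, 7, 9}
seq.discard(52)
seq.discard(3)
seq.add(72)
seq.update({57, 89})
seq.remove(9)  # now {7, 57, 72, 89}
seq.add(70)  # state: {7, 57, 70, 72, 89}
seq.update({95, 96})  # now {7, 57, 70, 72, 89, 95, 96}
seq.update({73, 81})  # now {7, 57, 70, 72, 73, 81, 89, 95, 96}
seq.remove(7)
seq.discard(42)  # {57, 70, 72, 73, 81, 89, 95, 96}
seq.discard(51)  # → {57, 70, 72, 73, 81, 89, 95, 96}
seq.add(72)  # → {57, 70, 72, 73, 81, 89, 95, 96}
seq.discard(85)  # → {57, 70, 72, 73, 81, 89, 95, 96}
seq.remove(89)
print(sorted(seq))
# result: [57, 70, 72, 73, 81, 95, 96]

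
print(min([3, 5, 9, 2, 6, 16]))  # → 2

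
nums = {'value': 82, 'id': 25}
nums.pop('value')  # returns 82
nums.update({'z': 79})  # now {'id': 25, 'z': 79}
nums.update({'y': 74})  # {'id': 25, 'z': 79, 'y': 74}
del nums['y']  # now {'id': 25, 'z': 79}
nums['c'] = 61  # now {'id': 25, 'z': 79, 'c': 61}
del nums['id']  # {'z': 79, 'c': 61}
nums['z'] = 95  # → {'z': 95, 'c': 61}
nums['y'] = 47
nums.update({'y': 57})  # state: {'z': 95, 'c': 61, 'y': 57}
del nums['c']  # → {'z': 95, 'y': 57}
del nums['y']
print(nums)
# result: {'z': 95}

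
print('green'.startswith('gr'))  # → True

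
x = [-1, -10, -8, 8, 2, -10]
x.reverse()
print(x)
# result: [-10, 2, 8, -8, -10, -1]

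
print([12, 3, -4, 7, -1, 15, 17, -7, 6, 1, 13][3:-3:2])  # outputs [7, 15, -7]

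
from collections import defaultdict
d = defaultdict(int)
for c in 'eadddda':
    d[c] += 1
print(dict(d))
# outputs {'e': 1, 'a': 2, 'd': 4}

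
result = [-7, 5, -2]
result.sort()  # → [-7, -2, 5]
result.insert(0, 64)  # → [64, -7, -2, 5]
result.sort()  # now [-7, -2, 5, 64]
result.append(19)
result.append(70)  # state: [-7, -2, 5, 64, 19, 70]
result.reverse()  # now [70, 19, 64, 5, -2, -7]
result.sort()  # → [-7, -2, 5, 19, 64, 70]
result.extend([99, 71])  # [-7, -2, 5, 19, 64, 70, 99, 71]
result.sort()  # [-7, -2, 5, 19, 64, 70, 71, 99]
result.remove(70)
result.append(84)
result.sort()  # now [-7, -2, 5, 19, 64, 71, 84, 99]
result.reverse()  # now [99, 84, 71, 64, 19, 5, -2, -7]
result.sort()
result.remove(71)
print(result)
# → [-7, -2, 5, 19, 64, 84, 99]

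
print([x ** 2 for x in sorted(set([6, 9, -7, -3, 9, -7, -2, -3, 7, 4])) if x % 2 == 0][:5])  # [4, 16, 36]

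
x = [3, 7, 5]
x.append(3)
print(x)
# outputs [3, 7, 5, 3]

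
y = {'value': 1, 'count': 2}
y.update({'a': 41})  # {'value': 1, 'count': 2, 'a': 41}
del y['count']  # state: {'value': 1, 'a': 41}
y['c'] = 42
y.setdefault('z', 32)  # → 32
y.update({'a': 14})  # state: {'value': 1, 'a': 14, 'c': 42, 'z': 32}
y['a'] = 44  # {'value': 1, 'a': 44, 'c': 42, 'z': 32}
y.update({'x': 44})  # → {'value': 1, 'a': 44, 'c': 42, 'z': 32, 'x': 44}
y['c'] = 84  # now {'value': 1, 'a': 44, 'c': 84, 'z': 32, 'x': 44}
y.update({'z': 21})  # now {'value': 1, 'a': 44, 'c': 84, 'z': 21, 'x': 44}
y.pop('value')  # 1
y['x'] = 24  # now {'a': 44, 'c': 84, 'z': 21, 'x': 24}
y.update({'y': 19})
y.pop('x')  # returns 24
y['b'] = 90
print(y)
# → {'a': 44, 'c': 84, 'z': 21, 'y': 19, 'b': 90}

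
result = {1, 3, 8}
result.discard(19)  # {1, 3, 8}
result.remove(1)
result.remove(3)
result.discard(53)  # {8}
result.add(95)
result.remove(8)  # {95}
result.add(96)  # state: {95, 96}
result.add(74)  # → {74, 95, 96}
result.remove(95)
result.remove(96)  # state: {74}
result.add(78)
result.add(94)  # {74, 78, 94}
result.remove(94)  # {74, 78}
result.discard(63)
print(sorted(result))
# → [74, 78]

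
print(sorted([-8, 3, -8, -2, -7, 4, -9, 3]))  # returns [-9, -8, -8, -7, -2, 3, 3, 4]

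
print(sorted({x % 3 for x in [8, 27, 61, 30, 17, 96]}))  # [0, 1, 2]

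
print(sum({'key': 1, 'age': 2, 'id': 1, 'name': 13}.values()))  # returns 17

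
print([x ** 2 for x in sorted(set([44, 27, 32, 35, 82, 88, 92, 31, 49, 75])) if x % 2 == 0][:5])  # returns [1024, 1936, 6724, 7744, 8464]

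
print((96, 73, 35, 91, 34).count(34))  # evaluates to 1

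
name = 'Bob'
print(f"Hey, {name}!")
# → Hey, Bob!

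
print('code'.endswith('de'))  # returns True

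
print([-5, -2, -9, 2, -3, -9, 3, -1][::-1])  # [-1, 3, -9, -3, 2, -9, -2, -5]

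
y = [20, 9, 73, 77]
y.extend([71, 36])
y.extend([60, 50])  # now [20, 9, 73, 77, 71, 36, 60, 50]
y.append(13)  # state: [20, 9, 73, 77, 71, 36, 60, 50, 13]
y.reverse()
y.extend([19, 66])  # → [13, 50, 60, 36, 71, 77, 73, 9, 20, 19, 66]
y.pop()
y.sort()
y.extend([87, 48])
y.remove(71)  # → [9, 13, 19, 20, 36, 50, 60, 73, 77, 87, 48]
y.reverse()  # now [48, 87, 77, 73, 60, 50, 36, 20, 19, 13, 9]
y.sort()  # [9, 13, 19, 20, 36, 48, 50, 60, 73, 77, 87]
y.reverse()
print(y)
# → [87, 77, 73, 60, 50, 48, 36, 20, 19, 13, 9]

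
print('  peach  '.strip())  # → peach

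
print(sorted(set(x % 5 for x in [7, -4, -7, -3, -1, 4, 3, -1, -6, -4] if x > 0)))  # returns [2, 3, 4]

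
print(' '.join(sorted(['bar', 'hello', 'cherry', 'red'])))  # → bar cherry hello red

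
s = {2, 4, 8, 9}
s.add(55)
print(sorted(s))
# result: [2, 4, 8, 9, 55]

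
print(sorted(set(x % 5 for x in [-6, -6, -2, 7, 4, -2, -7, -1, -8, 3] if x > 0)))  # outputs [2, 3, 4]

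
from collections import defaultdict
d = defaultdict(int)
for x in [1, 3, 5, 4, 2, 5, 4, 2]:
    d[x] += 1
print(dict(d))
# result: {1: 1, 3: 1, 5: 2, 4: 2, 2: 2}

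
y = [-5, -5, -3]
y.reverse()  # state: [-3, -5, -5]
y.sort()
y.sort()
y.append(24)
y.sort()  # [-5, -5, -3, 24]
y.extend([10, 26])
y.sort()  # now [-5, -5, -3, 10, 24, 26]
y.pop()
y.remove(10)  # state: [-5, -5, -3, 24]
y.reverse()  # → [24, -3, -5, -5]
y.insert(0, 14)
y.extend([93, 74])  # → [14, 24, -3, -5, -5, 93, 74]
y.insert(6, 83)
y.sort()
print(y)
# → [-5, -5, -3, 14, 24, 74, 83, 93]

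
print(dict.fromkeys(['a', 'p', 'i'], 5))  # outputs {'a': 5, 'p': 5, 'i': 5}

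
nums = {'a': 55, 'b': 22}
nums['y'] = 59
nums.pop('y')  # 59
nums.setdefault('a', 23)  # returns 55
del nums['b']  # {'a': 55}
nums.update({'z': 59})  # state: {'a': 55, 'z': 59}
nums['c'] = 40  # {'a': 55, 'z': 59, 'c': 40}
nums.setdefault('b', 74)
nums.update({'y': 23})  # {'a': 55, 'z': 59, 'c': 40, 'b': 74, 'y': 23}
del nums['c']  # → {'a': 55, 'z': 59, 'b': 74, 'y': 23}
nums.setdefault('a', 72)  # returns 55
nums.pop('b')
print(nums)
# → {'a': 55, 'z': 59, 'y': 23}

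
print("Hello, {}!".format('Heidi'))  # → Hello, Heidi!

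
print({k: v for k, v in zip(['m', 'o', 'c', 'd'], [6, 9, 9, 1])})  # {'m': 6, 'o': 9, 'c': 9, 'd': 1}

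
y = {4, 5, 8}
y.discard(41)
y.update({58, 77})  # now {4, 5, 8, 58, 77}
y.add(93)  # {4, 5, 8, 58, 77, 93}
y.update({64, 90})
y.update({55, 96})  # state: {4, 5, 8, 55, 58, 64, 77, 90, 93, 96}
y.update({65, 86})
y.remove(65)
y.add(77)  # {4, 5, 8, 55, 58, 64, 77, 86, 90, 93, 96}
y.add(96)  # {4, 5, 8, 55, 58, 64, 77, 86, 90, 93, 96}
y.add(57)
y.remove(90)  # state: {4, 5, 8, 55, 57, 58, 64, 77, 86, 93, 96}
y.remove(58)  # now {4, 5, 8, 55, 57, 64, 77, 86, 93, 96}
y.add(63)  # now {4, 5, 8, 55, 57, 63, 64, 77, 86, 93, 96}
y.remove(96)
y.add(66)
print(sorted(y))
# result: [4, 5, 8, 55, 57, 63, 64, 66, 77, 86, 93]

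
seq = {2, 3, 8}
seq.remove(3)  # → {2, 8}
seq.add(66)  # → {2, 8, 66}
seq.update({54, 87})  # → {2, 8, 54, 66, 87}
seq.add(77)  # {2, 8, 54, 66, 77, 87}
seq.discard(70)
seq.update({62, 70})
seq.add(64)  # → {2, 8, 54, 62, 64, 66, 70, 77, 87}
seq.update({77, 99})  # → {2, 8, 54, 62, 64, 66, 70, 77, 87, 99}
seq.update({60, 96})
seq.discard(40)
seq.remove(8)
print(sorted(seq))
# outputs [2, 54, 60, 62, 64, 66, 70, 77, 87, 96, 99]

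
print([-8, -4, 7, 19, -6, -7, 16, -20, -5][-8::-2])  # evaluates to [-4]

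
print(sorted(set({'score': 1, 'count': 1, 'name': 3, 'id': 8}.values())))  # [1, 3, 8]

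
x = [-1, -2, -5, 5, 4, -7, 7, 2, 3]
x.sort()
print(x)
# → [-7, -5, -2, -1, 2, 3, 4, 5, 7]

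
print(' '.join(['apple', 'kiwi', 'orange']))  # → apple kiwi orange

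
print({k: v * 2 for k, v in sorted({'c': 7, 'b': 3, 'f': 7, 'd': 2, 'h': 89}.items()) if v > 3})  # {'c': 14, 'f': 14, 'h': 178}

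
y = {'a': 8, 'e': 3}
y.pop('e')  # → 3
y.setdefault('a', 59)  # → 8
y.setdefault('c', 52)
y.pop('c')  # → 52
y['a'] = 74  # {'a': 74}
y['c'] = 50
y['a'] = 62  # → {'a': 62, 'c': 50}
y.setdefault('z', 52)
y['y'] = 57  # {'a': 62, 'c': 50, 'z': 52, 'y': 57}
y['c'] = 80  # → {'a': 62, 'c': 80, 'z': 52, 'y': 57}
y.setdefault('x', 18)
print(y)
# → {'a': 62, 'c': 80, 'z': 52, 'y': 57, 'x': 18}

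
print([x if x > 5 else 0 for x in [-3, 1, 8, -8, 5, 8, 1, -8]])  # [0, 0, 8, 0, 0, 8, 0, 0]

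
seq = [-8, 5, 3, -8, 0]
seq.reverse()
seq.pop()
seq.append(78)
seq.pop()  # 78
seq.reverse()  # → [5, 3, -8, 0]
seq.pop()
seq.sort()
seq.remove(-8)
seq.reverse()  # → [5, 3]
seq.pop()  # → 3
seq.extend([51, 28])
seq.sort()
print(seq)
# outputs [5, 28, 51]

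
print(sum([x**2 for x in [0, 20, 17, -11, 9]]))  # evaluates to 891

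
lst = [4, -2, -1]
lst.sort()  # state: [-2, -1, 4]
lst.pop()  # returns 4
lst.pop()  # -1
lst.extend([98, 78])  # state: [-2, 98, 78]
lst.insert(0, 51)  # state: [51, -2, 98, 78]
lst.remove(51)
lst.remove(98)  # [-2, 78]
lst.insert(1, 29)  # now [-2, 29, 78]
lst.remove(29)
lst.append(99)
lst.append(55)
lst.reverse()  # [55, 99, 78, -2]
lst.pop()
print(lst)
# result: [55, 99, 78]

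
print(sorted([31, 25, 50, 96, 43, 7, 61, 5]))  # [5, 7, 25, 31, 43, 50, 61, 96]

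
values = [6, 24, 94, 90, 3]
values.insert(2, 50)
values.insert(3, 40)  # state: [6, 24, 50, 40, 94, 90, 3]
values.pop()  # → 3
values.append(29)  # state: [6, 24, 50, 40, 94, 90, 29]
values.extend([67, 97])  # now [6, 24, 50, 40, 94, 90, 29, 67, 97]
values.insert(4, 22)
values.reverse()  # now [97, 67, 29, 90, 94, 22, 40, 50, 24, 6]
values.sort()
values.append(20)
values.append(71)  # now [6, 22, 24, 29, 40, 50, 67, 90, 94, 97, 20, 71]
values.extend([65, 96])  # [6, 22, 24, 29, 40, 50, 67, 90, 94, 97, 20, 71, 65, 96]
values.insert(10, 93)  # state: [6, 22, 24, 29, 40, 50, 67, 90, 94, 97, 93, 20, 71, 65, 96]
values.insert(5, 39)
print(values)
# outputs [6, 22, 24, 29, 40, 39, 50, 67, 90, 94, 97, 93, 20, 71, 65, 96]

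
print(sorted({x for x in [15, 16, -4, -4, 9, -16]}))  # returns [-16, -4, 9, 15, 16]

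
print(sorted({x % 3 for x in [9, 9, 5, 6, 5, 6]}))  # [0, 2]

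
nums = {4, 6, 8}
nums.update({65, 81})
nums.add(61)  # {4, 6, 8, 61, 65, 81}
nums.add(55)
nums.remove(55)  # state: {4, 6, 8, 61, 65, 81}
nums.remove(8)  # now {4, 6, 61, 65, 81}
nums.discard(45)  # {4, 6, 61, 65, 81}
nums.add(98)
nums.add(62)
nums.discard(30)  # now {4, 6, 61, 62, 65, 81, 98}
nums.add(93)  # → {4, 6, 61, 62, 65, 81, 93, 98}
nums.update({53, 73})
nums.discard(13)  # {4, 6, 53, 61, 62, 65, 73, 81, 93, 98}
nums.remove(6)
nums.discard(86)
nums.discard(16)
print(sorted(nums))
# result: [4, 53, 61, 62, 65, 73, 81, 93, 98]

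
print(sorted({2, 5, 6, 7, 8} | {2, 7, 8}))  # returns [2, 5, 6, 7, 8]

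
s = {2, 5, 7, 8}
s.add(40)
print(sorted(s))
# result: [2, 5, 7, 8, 40]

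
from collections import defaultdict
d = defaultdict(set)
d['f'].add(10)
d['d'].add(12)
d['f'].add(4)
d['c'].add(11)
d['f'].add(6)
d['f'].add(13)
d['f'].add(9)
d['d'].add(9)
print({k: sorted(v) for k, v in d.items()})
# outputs {'f': [4, 6, 9, 10, 13], 'd': [9, 12], 'c': [11]}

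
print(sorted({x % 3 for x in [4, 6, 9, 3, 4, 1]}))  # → [0, 1]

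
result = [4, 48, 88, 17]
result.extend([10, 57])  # [4, 48, 88, 17, 10, 57]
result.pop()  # 57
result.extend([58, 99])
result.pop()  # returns 99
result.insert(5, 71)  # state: [4, 48, 88, 17, 10, 71, 58]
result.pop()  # 58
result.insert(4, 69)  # [4, 48, 88, 17, 69, 10, 71]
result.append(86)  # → [4, 48, 88, 17, 69, 10, 71, 86]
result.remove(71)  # [4, 48, 88, 17, 69, 10, 86]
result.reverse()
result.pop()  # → 4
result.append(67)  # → [86, 10, 69, 17, 88, 48, 67]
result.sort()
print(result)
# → [10, 17, 48, 67, 69, 86, 88]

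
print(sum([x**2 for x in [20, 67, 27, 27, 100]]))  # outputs 16347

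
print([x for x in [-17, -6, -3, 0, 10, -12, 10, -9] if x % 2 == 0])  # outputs [-6, 0, 10, -12, 10]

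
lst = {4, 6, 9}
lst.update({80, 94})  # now {4, 6, 9, 80, 94}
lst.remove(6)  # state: {4, 9, 80, 94}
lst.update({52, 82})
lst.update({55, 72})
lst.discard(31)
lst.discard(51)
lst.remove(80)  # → {4, 9, 52, 55, 72, 82, 94}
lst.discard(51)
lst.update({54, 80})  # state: {4, 9, 52, 54, 55, 72, 80, 82, 94}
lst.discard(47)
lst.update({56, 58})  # {4, 9, 52, 54, 55, 56, 58, 72, 80, 82, 94}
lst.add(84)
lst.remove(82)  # {4, 9, 52, 54, 55, 56, 58, 72, 80, 84, 94}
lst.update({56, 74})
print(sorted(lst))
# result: [4, 9, 52, 54, 55, 56, 58, 72, 74, 80, 84, 94]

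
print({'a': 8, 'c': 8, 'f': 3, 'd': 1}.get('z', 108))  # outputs 108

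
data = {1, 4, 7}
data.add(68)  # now {1, 4, 7, 68}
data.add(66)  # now {1, 4, 7, 66, 68}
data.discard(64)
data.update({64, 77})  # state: {1, 4, 7, 64, 66, 68, 77}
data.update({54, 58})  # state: {1, 4, 7, 54, 58, 64, 66, 68, 77}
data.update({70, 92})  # {1, 4, 7, 54, 58, 64, 66, 68, 70, 77, 92}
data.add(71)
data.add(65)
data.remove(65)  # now {1, 4, 7, 54, 58, 64, 66, 68, 70, 71, 77, 92}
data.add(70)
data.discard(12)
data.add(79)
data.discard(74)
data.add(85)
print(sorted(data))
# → [1, 4, 7, 54, 58, 64, 66, 68, 70, 71, 77, 79, 85, 92]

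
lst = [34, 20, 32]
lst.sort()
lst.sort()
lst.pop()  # 34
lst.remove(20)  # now [32]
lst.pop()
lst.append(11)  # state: [11]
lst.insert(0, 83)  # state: [83, 11]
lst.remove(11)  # [83]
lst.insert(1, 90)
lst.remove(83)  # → [90]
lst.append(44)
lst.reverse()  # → [44, 90]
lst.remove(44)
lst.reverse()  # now [90]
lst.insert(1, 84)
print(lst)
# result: [90, 84]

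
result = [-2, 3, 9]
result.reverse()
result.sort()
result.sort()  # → [-2, 3, 9]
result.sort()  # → [-2, 3, 9]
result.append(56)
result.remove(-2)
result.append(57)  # [3, 9, 56, 57]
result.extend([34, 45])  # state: [3, 9, 56, 57, 34, 45]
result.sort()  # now [3, 9, 34, 45, 56, 57]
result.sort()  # [3, 9, 34, 45, 56, 57]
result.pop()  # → 57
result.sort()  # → [3, 9, 34, 45, 56]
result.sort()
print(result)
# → [3, 9, 34, 45, 56]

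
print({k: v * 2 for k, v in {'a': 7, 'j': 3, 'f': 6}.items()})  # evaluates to {'a': 14, 'j': 6, 'f': 12}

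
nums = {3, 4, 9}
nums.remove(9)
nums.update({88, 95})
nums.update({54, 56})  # {3, 4, 54, 56, 88, 95}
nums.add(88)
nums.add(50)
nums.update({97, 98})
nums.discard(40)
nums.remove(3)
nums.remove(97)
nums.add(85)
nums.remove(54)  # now {4, 50, 56, 85, 88, 95, 98}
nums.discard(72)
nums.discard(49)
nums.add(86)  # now {4, 50, 56, 85, 86, 88, 95, 98}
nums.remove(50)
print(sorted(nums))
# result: [4, 56, 85, 86, 88, 95, 98]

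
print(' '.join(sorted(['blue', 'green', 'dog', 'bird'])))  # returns bird blue dog green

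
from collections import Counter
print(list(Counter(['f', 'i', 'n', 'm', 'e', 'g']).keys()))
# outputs ['f', 'i', 'n', 'm', 'e', 'g']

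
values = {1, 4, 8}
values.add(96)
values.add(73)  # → {1, 4, 8, 73, 96}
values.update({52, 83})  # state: {1, 4, 8, 52, 73, 83, 96}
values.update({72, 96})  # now {1, 4, 8, 52, 72, 73, 83, 96}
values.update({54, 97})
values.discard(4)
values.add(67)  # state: {1, 8, 52, 54, 67, 72, 73, 83, 96, 97}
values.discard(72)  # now {1, 8, 52, 54, 67, 73, 83, 96, 97}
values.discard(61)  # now {1, 8, 52, 54, 67, 73, 83, 96, 97}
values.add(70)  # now {1, 8, 52, 54, 67, 70, 73, 83, 96, 97}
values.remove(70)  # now {1, 8, 52, 54, 67, 73, 83, 96, 97}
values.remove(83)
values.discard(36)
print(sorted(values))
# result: [1, 8, 52, 54, 67, 73, 96, 97]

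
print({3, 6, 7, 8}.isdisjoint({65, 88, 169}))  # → True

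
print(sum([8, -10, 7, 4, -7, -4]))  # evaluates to -2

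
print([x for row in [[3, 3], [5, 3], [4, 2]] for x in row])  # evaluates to [3, 3, 5, 3, 4, 2]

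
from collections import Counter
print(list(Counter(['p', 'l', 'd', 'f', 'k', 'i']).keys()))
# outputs ['p', 'l', 'd', 'f', 'k', 'i']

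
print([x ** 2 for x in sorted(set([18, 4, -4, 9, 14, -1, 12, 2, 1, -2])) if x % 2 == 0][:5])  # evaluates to [16, 4, 4, 16, 144]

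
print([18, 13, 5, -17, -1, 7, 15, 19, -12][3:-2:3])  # [-17, 15]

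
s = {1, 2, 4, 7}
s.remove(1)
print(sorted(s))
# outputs [2, 4, 7]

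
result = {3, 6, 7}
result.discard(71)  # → {3, 6, 7}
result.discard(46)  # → {3, 6, 7}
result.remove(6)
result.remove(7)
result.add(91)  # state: {3, 91}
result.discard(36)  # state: {3, 91}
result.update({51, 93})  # {3, 51, 91, 93}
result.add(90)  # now {3, 51, 90, 91, 93}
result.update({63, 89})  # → {3, 51, 63, 89, 90, 91, 93}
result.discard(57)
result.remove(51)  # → {3, 63, 89, 90, 91, 93}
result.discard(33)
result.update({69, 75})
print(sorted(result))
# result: [3, 63, 69, 75, 89, 90, 91, 93]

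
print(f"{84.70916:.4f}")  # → 84.7092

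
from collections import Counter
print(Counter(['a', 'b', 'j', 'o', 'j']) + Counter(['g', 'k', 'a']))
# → Counter({'a': 2, 'j': 2, 'b': 1, 'o': 1, 'g': 1, 'k': 1})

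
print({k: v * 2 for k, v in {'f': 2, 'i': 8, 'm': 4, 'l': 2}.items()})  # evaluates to {'f': 4, 'i': 16, 'm': 8, 'l': 4}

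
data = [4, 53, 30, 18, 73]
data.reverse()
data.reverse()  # [4, 53, 30, 18, 73]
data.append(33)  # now [4, 53, 30, 18, 73, 33]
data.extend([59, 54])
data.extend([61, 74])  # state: [4, 53, 30, 18, 73, 33, 59, 54, 61, 74]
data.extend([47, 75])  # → [4, 53, 30, 18, 73, 33, 59, 54, 61, 74, 47, 75]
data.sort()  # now [4, 18, 30, 33, 47, 53, 54, 59, 61, 73, 74, 75]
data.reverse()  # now [75, 74, 73, 61, 59, 54, 53, 47, 33, 30, 18, 4]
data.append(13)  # [75, 74, 73, 61, 59, 54, 53, 47, 33, 30, 18, 4, 13]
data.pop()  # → 13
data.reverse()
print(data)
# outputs [4, 18, 30, 33, 47, 53, 54, 59, 61, 73, 74, 75]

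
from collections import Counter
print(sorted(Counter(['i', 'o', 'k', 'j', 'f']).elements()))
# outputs ['f', 'i', 'j', 'k', 'o']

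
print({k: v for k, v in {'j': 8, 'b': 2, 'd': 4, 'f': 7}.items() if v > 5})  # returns {'j': 8, 'f': 7}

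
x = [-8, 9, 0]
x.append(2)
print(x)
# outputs [-8, 9, 0, 2]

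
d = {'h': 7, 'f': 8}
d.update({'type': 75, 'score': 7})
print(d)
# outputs {'h': 7, 'f': 8, 'type': 75, 'score': 7}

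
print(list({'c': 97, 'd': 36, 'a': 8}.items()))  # [('c', 97), ('d', 36), ('a', 8)]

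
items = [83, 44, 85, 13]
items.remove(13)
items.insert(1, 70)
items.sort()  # [44, 70, 83, 85]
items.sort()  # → [44, 70, 83, 85]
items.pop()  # 85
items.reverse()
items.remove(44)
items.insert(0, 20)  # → [20, 83, 70]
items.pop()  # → 70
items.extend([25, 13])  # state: [20, 83, 25, 13]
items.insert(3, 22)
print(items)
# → [20, 83, 25, 22, 13]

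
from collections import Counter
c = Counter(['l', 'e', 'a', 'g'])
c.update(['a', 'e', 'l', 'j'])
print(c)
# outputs Counter({'l': 2, 'e': 2, 'a': 2, 'g': 1, 'j': 1})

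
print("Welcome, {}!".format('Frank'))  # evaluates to Welcome, Frank!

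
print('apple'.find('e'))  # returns 4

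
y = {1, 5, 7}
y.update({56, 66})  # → {1, 5, 7, 56, 66}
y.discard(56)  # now {1, 5, 7, 66}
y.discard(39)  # {1, 5, 7, 66}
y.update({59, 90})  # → {1, 5, 7, 59, 66, 90}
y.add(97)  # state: {1, 5, 7, 59, 66, 90, 97}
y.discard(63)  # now {1, 5, 7, 59, 66, 90, 97}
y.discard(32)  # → {1, 5, 7, 59, 66, 90, 97}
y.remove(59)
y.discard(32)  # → {1, 5, 7, 66, 90, 97}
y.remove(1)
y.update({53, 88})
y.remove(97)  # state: {5, 7, 53, 66, 88, 90}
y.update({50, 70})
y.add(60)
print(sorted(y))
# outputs [5, 7, 50, 53, 60, 66, 70, 88, 90]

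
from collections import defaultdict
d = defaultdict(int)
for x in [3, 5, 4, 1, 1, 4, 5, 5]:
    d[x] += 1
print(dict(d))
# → {3: 1, 5: 3, 4: 2, 1: 2}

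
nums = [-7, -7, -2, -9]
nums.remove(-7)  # [-7, -2, -9]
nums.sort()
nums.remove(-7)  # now [-9, -2]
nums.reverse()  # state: [-2, -9]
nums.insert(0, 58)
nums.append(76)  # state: [58, -2, -9, 76]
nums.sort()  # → [-9, -2, 58, 76]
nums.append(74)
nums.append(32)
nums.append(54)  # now [-9, -2, 58, 76, 74, 32, 54]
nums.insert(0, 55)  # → [55, -9, -2, 58, 76, 74, 32, 54]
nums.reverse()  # [54, 32, 74, 76, 58, -2, -9, 55]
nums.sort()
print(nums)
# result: [-9, -2, 32, 54, 55, 58, 74, 76]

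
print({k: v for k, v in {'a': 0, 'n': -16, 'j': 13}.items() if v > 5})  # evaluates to {'j': 13}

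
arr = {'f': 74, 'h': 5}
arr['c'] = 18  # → {'f': 74, 'h': 5, 'c': 18}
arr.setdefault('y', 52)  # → 52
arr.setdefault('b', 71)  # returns 71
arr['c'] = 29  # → {'f': 74, 'h': 5, 'c': 29, 'y': 52, 'b': 71}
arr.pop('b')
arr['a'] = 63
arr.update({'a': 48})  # {'f': 74, 'h': 5, 'c': 29, 'y': 52, 'a': 48}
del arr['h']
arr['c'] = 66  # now {'f': 74, 'c': 66, 'y': 52, 'a': 48}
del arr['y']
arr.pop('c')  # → 66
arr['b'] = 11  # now {'f': 74, 'a': 48, 'b': 11}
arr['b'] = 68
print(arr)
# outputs {'f': 74, 'a': 48, 'b': 68}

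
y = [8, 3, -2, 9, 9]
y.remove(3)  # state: [8, -2, 9, 9]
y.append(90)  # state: [8, -2, 9, 9, 90]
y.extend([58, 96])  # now [8, -2, 9, 9, 90, 58, 96]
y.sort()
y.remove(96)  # [-2, 8, 9, 9, 58, 90]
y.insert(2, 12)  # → [-2, 8, 12, 9, 9, 58, 90]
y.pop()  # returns 90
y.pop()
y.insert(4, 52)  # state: [-2, 8, 12, 9, 52, 9]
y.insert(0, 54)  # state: [54, -2, 8, 12, 9, 52, 9]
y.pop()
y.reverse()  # [52, 9, 12, 8, -2, 54]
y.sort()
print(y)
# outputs [-2, 8, 9, 12, 52, 54]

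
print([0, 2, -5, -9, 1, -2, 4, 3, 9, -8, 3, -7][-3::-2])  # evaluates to [-8, 3, -2, -9, 2]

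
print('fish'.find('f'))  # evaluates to 0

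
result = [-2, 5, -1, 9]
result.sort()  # [-2, -1, 5, 9]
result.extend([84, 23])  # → [-2, -1, 5, 9, 84, 23]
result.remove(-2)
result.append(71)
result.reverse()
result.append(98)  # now [71, 23, 84, 9, 5, -1, 98]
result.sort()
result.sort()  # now [-1, 5, 9, 23, 71, 84, 98]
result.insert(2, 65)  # [-1, 5, 65, 9, 23, 71, 84, 98]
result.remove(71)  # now [-1, 5, 65, 9, 23, 84, 98]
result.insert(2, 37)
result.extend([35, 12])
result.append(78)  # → [-1, 5, 37, 65, 9, 23, 84, 98, 35, 12, 78]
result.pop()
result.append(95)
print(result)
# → [-1, 5, 37, 65, 9, 23, 84, 98, 35, 12, 95]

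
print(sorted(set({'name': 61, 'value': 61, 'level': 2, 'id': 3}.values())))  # [2, 3, 61]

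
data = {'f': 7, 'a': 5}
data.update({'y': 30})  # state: {'f': 7, 'a': 5, 'y': 30}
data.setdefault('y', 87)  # 30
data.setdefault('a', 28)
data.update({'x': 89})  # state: {'f': 7, 'a': 5, 'y': 30, 'x': 89}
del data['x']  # {'f': 7, 'a': 5, 'y': 30}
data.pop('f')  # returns 7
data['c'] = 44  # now {'a': 5, 'y': 30, 'c': 44}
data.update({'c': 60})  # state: {'a': 5, 'y': 30, 'c': 60}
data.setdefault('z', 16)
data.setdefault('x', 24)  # 24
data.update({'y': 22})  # {'a': 5, 'y': 22, 'c': 60, 'z': 16, 'x': 24}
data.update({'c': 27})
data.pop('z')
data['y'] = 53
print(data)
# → {'a': 5, 'y': 53, 'c': 27, 'x': 24}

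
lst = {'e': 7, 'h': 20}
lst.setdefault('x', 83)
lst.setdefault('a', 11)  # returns 11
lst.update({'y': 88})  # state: {'e': 7, 'h': 20, 'x': 83, 'a': 11, 'y': 88}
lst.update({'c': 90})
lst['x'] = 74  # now {'e': 7, 'h': 20, 'x': 74, 'a': 11, 'y': 88, 'c': 90}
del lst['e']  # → {'h': 20, 'x': 74, 'a': 11, 'y': 88, 'c': 90}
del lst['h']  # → {'x': 74, 'a': 11, 'y': 88, 'c': 90}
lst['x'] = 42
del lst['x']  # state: {'a': 11, 'y': 88, 'c': 90}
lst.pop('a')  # 11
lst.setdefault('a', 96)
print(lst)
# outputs {'y': 88, 'c': 90, 'a': 96}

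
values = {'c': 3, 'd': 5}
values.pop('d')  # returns 5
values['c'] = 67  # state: {'c': 67}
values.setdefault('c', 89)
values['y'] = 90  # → {'c': 67, 'y': 90}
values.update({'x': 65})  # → {'c': 67, 'y': 90, 'x': 65}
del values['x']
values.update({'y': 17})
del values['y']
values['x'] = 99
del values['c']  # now {'x': 99}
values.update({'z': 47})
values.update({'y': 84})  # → {'x': 99, 'z': 47, 'y': 84}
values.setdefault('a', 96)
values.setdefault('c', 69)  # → 69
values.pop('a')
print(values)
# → {'x': 99, 'z': 47, 'y': 84, 'c': 69}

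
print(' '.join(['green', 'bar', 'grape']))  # green bar grape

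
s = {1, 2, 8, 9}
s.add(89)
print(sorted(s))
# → [1, 2, 8, 9, 89]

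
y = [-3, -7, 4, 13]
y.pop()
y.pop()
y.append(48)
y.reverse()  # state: [48, -7, -3]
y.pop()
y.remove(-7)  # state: [48]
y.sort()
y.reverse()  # [48]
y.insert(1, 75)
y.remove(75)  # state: [48]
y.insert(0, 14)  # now [14, 48]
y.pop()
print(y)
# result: [14]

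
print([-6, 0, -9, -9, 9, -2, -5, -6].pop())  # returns -6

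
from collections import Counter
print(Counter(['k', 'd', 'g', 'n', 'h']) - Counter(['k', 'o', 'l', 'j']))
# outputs Counter({'d': 1, 'g': 1, 'n': 1, 'h': 1})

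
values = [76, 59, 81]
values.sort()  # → [59, 76, 81]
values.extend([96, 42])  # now [59, 76, 81, 96, 42]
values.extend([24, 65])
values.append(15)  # [59, 76, 81, 96, 42, 24, 65, 15]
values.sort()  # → [15, 24, 42, 59, 65, 76, 81, 96]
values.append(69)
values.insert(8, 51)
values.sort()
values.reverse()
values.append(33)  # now [96, 81, 76, 69, 65, 59, 51, 42, 24, 15, 33]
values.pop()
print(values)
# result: [96, 81, 76, 69, 65, 59, 51, 42, 24, 15]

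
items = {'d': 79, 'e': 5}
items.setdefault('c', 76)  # 76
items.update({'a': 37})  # {'d': 79, 'e': 5, 'c': 76, 'a': 37}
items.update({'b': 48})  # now {'d': 79, 'e': 5, 'c': 76, 'a': 37, 'b': 48}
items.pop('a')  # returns 37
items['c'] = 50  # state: {'d': 79, 'e': 5, 'c': 50, 'b': 48}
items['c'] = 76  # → {'d': 79, 'e': 5, 'c': 76, 'b': 48}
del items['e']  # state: {'d': 79, 'c': 76, 'b': 48}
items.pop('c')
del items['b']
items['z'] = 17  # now {'d': 79, 'z': 17}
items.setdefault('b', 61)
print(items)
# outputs {'d': 79, 'z': 17, 'b': 61}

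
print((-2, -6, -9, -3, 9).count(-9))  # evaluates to 1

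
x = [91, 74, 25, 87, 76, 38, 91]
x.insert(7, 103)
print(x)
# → [91, 74, 25, 87, 76, 38, 91, 103]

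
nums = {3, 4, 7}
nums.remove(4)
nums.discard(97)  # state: {3, 7}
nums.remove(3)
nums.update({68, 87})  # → {7, 68, 87}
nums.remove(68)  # {7, 87}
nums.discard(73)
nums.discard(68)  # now {7, 87}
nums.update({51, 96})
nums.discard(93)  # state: {7, 51, 87, 96}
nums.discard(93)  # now {7, 51, 87, 96}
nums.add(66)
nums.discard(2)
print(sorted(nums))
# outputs [7, 51, 66, 87, 96]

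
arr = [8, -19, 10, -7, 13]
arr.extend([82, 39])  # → [8, -19, 10, -7, 13, 82, 39]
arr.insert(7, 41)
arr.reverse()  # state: [41, 39, 82, 13, -7, 10, -19, 8]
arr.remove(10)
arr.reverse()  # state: [8, -19, -7, 13, 82, 39, 41]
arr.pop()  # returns 41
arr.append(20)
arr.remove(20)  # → [8, -19, -7, 13, 82, 39]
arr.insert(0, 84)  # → [84, 8, -19, -7, 13, 82, 39]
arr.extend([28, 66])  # [84, 8, -19, -7, 13, 82, 39, 28, 66]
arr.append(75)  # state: [84, 8, -19, -7, 13, 82, 39, 28, 66, 75]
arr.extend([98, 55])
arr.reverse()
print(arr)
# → [55, 98, 75, 66, 28, 39, 82, 13, -7, -19, 8, 84]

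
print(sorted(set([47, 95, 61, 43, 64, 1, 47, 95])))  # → [1, 43, 47, 61, 64, 95]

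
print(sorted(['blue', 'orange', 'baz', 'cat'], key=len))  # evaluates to ['baz', 'cat', 'blue', 'orange']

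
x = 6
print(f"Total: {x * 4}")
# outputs Total: 24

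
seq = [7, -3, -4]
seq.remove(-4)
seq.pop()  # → -3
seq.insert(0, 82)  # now [82, 7]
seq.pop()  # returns 7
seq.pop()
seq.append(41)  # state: [41]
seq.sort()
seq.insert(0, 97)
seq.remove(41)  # [97]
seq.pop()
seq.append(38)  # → [38]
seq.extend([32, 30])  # [38, 32, 30]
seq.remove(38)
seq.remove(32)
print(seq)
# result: [30]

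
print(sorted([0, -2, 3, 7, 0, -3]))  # [-3, -2, 0, 0, 3, 7]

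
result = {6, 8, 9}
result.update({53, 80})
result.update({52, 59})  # {6, 8, 9, 52, 53, 59, 80}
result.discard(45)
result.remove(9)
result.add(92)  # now {6, 8, 52, 53, 59, 80, 92}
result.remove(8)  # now {6, 52, 53, 59, 80, 92}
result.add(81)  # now {6, 52, 53, 59, 80, 81, 92}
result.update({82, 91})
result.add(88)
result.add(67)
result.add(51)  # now {6, 51, 52, 53, 59, 67, 80, 81, 82, 88, 91, 92}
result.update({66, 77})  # {6, 51, 52, 53, 59, 66, 67, 77, 80, 81, 82, 88, 91, 92}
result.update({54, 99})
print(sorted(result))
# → [6, 51, 52, 53, 54, 59, 66, 67, 77, 80, 81, 82, 88, 91, 92, 99]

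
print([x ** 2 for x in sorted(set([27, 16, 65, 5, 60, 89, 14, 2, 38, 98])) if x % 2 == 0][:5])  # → [4, 196, 256, 1444, 3600]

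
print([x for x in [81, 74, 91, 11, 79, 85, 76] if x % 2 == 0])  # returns [74, 76]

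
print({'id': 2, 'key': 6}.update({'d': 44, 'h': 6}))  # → None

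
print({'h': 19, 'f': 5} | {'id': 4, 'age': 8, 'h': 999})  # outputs {'h': 999, 'f': 5, 'id': 4, 'age': 8}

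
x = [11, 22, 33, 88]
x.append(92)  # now [11, 22, 33, 88, 92]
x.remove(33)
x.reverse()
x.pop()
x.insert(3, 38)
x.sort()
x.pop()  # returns 92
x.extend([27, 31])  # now [22, 38, 88, 27, 31]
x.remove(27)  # [22, 38, 88, 31]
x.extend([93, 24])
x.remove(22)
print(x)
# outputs [38, 88, 31, 93, 24]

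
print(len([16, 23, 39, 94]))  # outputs 4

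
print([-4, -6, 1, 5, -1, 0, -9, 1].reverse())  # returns None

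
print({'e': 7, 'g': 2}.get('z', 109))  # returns 109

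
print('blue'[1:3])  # lu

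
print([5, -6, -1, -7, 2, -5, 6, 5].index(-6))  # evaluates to 1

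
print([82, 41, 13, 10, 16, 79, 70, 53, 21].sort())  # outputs None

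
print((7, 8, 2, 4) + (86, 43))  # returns (7, 8, 2, 4, 86, 43)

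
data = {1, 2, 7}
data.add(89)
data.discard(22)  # {1, 2, 7, 89}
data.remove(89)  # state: {1, 2, 7}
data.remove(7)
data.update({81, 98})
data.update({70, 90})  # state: {1, 2, 70, 81, 90, 98}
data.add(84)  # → {1, 2, 70, 81, 84, 90, 98}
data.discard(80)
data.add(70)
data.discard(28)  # {1, 2, 70, 81, 84, 90, 98}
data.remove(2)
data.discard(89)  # {1, 70, 81, 84, 90, 98}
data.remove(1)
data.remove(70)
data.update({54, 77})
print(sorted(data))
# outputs [54, 77, 81, 84, 90, 98]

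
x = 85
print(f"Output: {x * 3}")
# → Output: 255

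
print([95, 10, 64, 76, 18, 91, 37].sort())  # None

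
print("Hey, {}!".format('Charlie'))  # Hey, Charlie!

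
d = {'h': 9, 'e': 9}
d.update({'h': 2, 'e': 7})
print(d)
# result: {'h': 2, 'e': 7}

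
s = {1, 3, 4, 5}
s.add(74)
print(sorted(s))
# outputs [1, 3, 4, 5, 74]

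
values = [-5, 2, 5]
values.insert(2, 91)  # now [-5, 2, 91, 5]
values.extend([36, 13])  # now [-5, 2, 91, 5, 36, 13]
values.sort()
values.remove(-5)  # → [2, 5, 13, 36, 91]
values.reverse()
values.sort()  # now [2, 5, 13, 36, 91]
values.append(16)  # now [2, 5, 13, 36, 91, 16]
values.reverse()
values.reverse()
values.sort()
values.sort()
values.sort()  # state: [2, 5, 13, 16, 36, 91]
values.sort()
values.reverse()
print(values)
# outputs [91, 36, 16, 13, 5, 2]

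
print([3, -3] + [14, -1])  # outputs [3, -3, 14, -1]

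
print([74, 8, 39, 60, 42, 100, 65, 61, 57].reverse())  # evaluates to None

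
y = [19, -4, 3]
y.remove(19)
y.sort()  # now [-4, 3]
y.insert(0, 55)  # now [55, -4, 3]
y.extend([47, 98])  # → [55, -4, 3, 47, 98]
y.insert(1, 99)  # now [55, 99, -4, 3, 47, 98]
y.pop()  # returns 98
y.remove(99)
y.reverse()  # [47, 3, -4, 55]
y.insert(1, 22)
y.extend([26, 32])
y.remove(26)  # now [47, 22, 3, -4, 55, 32]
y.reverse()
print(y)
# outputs [32, 55, -4, 3, 22, 47]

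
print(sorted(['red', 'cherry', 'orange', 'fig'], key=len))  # ['red', 'fig', 'cherry', 'orange']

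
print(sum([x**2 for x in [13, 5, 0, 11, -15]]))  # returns 540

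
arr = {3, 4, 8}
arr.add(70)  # {3, 4, 8, 70}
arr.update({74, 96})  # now {3, 4, 8, 70, 74, 96}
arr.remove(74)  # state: {3, 4, 8, 70, 96}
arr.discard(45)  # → {3, 4, 8, 70, 96}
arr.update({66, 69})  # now {3, 4, 8, 66, 69, 70, 96}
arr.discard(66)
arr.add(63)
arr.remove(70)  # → {3, 4, 8, 63, 69, 96}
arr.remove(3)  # {4, 8, 63, 69, 96}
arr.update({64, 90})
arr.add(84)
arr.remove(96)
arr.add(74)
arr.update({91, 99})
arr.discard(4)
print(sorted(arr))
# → [8, 63, 64, 69, 74, 84, 90, 91, 99]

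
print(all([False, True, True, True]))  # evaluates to False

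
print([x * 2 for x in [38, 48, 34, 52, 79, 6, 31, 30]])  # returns [76, 96, 68, 104, 158, 12, 62, 60]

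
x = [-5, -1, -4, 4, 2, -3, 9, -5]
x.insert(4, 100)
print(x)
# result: [-5, -1, -4, 4, 100, 2, -3, 9, -5]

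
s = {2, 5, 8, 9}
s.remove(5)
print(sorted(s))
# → [2, 8, 9]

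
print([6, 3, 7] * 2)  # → [6, 3, 7, 6, 3, 7]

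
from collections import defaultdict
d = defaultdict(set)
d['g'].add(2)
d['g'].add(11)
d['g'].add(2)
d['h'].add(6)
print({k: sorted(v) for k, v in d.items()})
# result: {'g': [2, 11], 'h': [6]}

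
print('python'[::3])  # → ph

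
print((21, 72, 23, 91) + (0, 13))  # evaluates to (21, 72, 23, 91, 0, 13)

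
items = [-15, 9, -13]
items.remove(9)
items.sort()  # [-15, -13]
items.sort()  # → [-15, -13]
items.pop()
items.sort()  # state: [-15]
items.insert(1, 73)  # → [-15, 73]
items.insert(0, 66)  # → [66, -15, 73]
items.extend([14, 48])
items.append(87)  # [66, -15, 73, 14, 48, 87]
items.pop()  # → 87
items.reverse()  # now [48, 14, 73, -15, 66]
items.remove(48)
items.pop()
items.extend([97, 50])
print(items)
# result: [14, 73, -15, 97, 50]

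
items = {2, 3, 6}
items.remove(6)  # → {2, 3}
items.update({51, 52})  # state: {2, 3, 51, 52}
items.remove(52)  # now {2, 3, 51}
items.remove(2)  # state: {3, 51}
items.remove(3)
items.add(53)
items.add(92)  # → {51, 53, 92}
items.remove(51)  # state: {53, 92}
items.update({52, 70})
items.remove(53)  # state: {52, 70, 92}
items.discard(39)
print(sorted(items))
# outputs [52, 70, 92]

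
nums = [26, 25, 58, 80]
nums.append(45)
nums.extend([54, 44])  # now [26, 25, 58, 80, 45, 54, 44]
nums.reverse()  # [44, 54, 45, 80, 58, 25, 26]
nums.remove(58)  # [44, 54, 45, 80, 25, 26]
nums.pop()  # 26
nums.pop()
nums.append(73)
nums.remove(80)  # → [44, 54, 45, 73]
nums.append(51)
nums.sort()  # [44, 45, 51, 54, 73]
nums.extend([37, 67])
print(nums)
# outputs [44, 45, 51, 54, 73, 37, 67]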